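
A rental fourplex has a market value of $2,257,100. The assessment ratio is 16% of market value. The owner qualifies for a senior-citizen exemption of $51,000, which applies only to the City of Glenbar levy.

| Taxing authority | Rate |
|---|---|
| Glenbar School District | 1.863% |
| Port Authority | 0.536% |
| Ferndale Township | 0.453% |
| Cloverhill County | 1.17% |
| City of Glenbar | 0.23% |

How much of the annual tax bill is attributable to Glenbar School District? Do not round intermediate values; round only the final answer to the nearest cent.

Assessed value = $2,257,100 × 0.16 = $361,136
Glenbar School District taxable value = $361,136 (exemption does not apply)
Glenbar School District levy = $361,136 × 0.01863 = $6,727.96368

$6,727.96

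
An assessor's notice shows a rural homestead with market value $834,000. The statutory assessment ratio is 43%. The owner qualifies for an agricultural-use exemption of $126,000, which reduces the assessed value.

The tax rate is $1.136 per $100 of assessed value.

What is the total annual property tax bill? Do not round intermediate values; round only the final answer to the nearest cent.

$2,642.56

Assessed value = $834,000 × 0.43 = $358,620
Taxable value = $358,620 − $126,000 = $232,620
Tax = $232,620 × 0.01136 = $2,642.5632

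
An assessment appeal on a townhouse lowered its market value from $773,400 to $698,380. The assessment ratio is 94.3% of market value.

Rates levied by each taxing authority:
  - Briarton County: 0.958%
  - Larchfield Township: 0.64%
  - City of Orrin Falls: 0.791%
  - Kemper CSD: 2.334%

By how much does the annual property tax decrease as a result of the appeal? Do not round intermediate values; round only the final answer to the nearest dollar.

$3,341

Old assessed value = $773,400 × 0.943 = $729,316.2
New assessed value = $698,380 × 0.943 = $658,572.34
Combined rate = 0.00958 + 0.0064 + 0.00791 + 0.02334 = 0.04723
Old tax = $729,316.2 × 0.04723 = $34,445.604126
New tax = $658,572.34 × 0.04723 = $31,104.3716182
Reduction = $34,445.604126 − $31,104.3716182 = $3,341.2325078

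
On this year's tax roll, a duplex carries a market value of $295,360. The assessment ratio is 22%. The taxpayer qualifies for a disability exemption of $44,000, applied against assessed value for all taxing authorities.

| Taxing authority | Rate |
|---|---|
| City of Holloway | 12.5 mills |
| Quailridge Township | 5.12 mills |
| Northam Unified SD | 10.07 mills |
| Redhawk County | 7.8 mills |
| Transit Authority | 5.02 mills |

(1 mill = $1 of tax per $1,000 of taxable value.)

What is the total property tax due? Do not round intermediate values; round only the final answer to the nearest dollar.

Assessed value = $295,360 × 0.22 = $64,979.2
Taxable value = $64,979.2 − $44,000 = $20,979.2
City of Holloway: $20,979.2 × 0.0125 = $262.24
Quailridge Township: $20,979.2 × 0.00512 = $107.413504
Northam Unified SD: $20,979.2 × 0.01007 = $211.260544
Redhawk County: $20,979.2 × 0.0078 = $163.63776
Transit Authority: $20,979.2 × 0.00502 = $105.315584
Total = $262.24 + $107.413504 + $211.260544 + $163.63776 + $105.315584 = $849.867392

$850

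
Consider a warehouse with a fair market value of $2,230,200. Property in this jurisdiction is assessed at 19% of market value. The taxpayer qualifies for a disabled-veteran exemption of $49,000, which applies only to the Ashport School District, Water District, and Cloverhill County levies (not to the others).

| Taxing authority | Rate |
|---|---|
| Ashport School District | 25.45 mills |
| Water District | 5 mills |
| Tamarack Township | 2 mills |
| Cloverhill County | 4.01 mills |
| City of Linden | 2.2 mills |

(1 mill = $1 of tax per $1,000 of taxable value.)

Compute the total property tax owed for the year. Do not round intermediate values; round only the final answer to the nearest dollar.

$14,693

Assessed value = $2,230,200 × 0.19 = $423,738
Ashport School District: ($423,738 − $49,000) × 0.02545 = $374,738 × 0.02545 = $9,537.0821
Water District: ($423,738 − $49,000) × 0.005 = $374,738 × 0.005 = $1,873.69
Tamarack Township: $423,738 × 0.002 = $847.476
Cloverhill County: ($423,738 − $49,000) × 0.00401 = $374,738 × 0.00401 = $1,502.69938
City of Linden: $423,738 × 0.0022 = $932.2236
Total = $14,693.17108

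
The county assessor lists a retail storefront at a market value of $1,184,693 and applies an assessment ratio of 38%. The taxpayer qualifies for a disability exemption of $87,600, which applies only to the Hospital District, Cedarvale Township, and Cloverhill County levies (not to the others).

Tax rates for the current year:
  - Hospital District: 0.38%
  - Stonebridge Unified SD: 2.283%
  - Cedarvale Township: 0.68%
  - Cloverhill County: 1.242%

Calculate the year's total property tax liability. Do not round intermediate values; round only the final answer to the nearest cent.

Assessed value = $1,184,693 × 0.38 = $450,183.34
Hospital District: ($450,183.34 − $87,600) × 0.0038 = $362,583.34 × 0.0038 = $1,377.816692
Stonebridge Unified SD: $450,183.34 × 0.02283 = $10,277.6856522
Cedarvale Township: ($450,183.34 − $87,600) × 0.0068 = $362,583.34 × 0.0068 = $2,465.566712
Cloverhill County: ($450,183.34 − $87,600) × 0.01242 = $362,583.34 × 0.01242 = $4,503.2850828
Total = $18,624.354139

$18,624.35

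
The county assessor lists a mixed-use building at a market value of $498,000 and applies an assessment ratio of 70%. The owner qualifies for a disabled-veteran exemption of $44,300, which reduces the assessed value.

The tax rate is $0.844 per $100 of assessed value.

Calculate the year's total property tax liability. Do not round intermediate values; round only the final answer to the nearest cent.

$2,568.29

Assessed value = $498,000 × 0.7 = $348,600
Taxable value = $348,600 − $44,300 = $304,300
Tax = $304,300 × 0.00844 = $2,568.292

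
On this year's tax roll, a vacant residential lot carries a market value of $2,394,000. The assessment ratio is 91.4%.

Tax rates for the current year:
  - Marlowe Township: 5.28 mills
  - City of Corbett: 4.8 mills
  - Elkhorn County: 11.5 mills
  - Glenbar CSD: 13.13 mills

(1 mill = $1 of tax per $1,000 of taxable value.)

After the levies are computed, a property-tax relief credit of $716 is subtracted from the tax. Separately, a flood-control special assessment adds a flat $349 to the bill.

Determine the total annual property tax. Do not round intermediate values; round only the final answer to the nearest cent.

$75,582.51

Assessed value = $2,394,000 × 0.914 = $2,188,116
Marlowe Township: $2,188,116 × 0.00528 = $11,553.25248
City of Corbett: $2,188,116 × 0.0048 = $10,502.9568
Elkhorn County: $2,188,116 × 0.0115 = $25,163.334
Glenbar CSD: $2,188,116 × 0.01313 = $28,729.96308
Levies subtotal = $75,949.50636
After credit = $75,949.50636 − $716 = $75,233.50636
Total = $75,233.50636 + $349 = $75,582.50636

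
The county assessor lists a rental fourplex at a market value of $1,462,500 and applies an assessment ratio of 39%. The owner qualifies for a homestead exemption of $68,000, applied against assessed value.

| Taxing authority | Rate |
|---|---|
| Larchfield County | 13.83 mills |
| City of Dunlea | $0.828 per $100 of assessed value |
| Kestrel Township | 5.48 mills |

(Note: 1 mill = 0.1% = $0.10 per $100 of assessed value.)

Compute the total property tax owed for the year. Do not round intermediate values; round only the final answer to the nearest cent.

$13,860.53

Assessed value = $1,462,500 × 0.39 = $570,375
Taxable value = $570,375 − $68,000 = $502,375
Larchfield County: $502,375 × 0.01383 = $6,947.84625
City of Dunlea: $502,375 × 0.00828 = $4,159.665
Kestrel Township: $502,375 × 0.00548 = $2,753.015
Total = $13,860.52625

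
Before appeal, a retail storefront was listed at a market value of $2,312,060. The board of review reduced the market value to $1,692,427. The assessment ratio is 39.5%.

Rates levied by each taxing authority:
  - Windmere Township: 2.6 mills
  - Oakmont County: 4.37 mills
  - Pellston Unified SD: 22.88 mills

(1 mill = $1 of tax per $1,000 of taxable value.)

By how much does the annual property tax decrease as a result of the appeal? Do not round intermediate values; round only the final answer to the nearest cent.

$7,305.94

Old assessed value = $2,312,060 × 0.395 = $913,263.7
New assessed value = $1,692,427 × 0.395 = $668,508.665
Combined rate = 0.0026 + 0.00437 + 0.02288 = 0.02985
Old tax = $913,263.7 × 0.02985 = $27,260.921445
New tax = $668,508.665 × 0.02985 = $19,954.98365025
Reduction = $27,260.921445 − $19,954.98365025 = $7,305.93779475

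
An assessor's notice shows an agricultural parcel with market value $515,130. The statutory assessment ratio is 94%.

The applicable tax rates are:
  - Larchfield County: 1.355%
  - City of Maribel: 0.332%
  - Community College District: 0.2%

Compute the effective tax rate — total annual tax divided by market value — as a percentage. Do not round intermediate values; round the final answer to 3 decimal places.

1.774%

Assessed value = $515,130 × 0.94 = $484,222.2
Larchfield County: $484,222.2 × 0.01355 = $6,561.21081
City of Maribel: $484,222.2 × 0.00332 = $1,607.617704
Community College District: $484,222.2 × 0.002 = $968.4444
Total tax = $9,137.272914
Effective rate = $9,137.272914 ÷ $515,130 = 1.774% of market value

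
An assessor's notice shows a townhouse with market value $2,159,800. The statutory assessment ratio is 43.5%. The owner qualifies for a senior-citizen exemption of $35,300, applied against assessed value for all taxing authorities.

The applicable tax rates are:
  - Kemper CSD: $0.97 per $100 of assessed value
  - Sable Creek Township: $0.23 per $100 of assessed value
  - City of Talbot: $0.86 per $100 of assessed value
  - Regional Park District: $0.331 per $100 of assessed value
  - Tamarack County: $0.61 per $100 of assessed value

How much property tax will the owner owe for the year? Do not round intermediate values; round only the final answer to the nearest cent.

Assessed value = $2,159,800 × 0.435 = $939,513
Taxable value = $939,513 − $35,300 = $904,213
Kemper CSD: $904,213 × 0.0097 = $8,770.8661
Sable Creek Township: $904,213 × 0.0023 = $2,079.6899
City of Talbot: $904,213 × 0.0086 = $7,776.2318
Regional Park District: $904,213 × 0.00331 = $2,992.94503
Tamarack County: $904,213 × 0.0061 = $5,515.6993
Total = $8,770.8661 + $2,079.6899 + $7,776.2318 + $2,992.94503 + $5,515.6993 = $27,135.43213

$27,135.43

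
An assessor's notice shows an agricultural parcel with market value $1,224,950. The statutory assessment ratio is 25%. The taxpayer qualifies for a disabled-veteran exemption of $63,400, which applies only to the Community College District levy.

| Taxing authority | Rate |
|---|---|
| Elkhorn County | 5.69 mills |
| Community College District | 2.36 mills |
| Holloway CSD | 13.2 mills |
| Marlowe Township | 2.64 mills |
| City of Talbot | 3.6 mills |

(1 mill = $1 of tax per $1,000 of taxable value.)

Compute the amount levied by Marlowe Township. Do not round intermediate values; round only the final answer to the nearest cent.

$808.47

Assessed value = $1,224,950 × 0.25 = $306,237.5
Marlowe Township taxable value = $306,237.5 (exemption does not apply)
Marlowe Township levy = $306,237.5 × 0.00264 = $808.467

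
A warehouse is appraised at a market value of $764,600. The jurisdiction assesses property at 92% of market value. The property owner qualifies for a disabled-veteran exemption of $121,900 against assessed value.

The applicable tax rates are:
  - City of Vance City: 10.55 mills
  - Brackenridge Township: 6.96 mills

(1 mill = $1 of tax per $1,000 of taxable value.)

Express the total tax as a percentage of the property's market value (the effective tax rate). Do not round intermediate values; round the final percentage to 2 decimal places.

1.33%

Assessed value = $764,600 × 0.92 = $703,432
Taxable value = $703,432 − $121,900 = $581,532
City of Vance City: $581,532 × 0.01055 = $6,135.1626
Brackenridge Township: $581,532 × 0.00696 = $4,047.46272
Total tax = $10,182.62532
Effective rate = $10,182.62532 ÷ $764,600 = 1.33% of market value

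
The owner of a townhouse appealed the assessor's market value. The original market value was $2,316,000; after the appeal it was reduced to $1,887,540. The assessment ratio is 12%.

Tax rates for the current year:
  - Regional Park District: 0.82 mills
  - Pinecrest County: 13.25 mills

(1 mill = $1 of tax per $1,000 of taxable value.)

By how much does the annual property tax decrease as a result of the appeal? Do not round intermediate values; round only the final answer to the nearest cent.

$723.41

Old assessed value = $2,316,000 × 0.12 = $277,920
New assessed value = $1,887,540 × 0.12 = $226,504.8
Combined rate = 0.00082 + 0.01325 = 0.01407
Old tax = $277,920 × 0.01407 = $3,910.3344
New tax = $226,504.8 × 0.01407 = $3,186.922536
Reduction = $3,910.3344 − $3,186.922536 = $723.411864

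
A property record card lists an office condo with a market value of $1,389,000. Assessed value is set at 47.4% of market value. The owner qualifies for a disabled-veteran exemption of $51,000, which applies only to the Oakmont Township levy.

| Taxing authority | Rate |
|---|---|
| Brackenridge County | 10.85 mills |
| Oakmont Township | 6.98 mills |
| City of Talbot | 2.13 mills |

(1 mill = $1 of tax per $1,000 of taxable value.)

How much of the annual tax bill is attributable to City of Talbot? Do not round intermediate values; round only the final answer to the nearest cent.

Assessed value = $1,389,000 × 0.474 = $658,386
City of Talbot taxable value = $658,386 (exemption does not apply)
City of Talbot levy = $658,386 × 0.00213 = $1,402.36218

$1,402.36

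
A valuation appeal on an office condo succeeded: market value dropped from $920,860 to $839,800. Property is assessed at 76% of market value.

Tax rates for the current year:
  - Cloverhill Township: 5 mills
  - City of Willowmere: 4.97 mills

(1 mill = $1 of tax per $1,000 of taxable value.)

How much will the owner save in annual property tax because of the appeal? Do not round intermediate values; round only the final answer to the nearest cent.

Old assessed value = $920,860 × 0.76 = $699,853.6
New assessed value = $839,800 × 0.76 = $638,248
Combined rate = 0.005 + 0.00497 = 0.00997
Old tax = $699,853.6 × 0.00997 = $6,977.540392
New tax = $638,248 × 0.00997 = $6,363.33256
Reduction = $6,977.540392 − $6,363.33256 = $614.207832

$614.21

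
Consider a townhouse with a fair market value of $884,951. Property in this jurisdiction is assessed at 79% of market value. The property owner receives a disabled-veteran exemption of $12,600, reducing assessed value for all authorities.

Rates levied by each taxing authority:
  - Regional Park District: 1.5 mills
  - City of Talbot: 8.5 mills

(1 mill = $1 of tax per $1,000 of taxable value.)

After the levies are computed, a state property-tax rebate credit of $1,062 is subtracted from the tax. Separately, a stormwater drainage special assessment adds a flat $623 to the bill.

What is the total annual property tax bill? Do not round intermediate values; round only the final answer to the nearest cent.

$6,426.11

Assessed value = $884,951 × 0.79 = $699,111.29
Taxable value = $699,111.29 − $12,600 = $686,511.29
Regional Park District: $686,511.29 × 0.0015 = $1,029.766935
City of Talbot: $686,511.29 × 0.0085 = $5,835.345965
Levies subtotal = $6,865.1129
After credit = $6,865.1129 − $1,062 = $5,803.1129
Total = $5,803.1129 + $623 = $6,426.1129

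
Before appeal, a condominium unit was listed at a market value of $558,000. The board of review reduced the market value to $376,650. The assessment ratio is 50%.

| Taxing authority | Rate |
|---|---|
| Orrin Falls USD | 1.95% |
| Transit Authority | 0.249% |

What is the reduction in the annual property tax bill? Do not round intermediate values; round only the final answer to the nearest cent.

Old assessed value = $558,000 × 0.5 = $279,000
New assessed value = $376,650 × 0.5 = $188,325
Combined rate = 0.0195 + 0.00249 = 0.02199
Old tax = $279,000 × 0.02199 = $6,135.21
New tax = $188,325 × 0.02199 = $4,141.26675
Reduction = $6,135.21 − $4,141.26675 = $1,993.94325

$1,993.94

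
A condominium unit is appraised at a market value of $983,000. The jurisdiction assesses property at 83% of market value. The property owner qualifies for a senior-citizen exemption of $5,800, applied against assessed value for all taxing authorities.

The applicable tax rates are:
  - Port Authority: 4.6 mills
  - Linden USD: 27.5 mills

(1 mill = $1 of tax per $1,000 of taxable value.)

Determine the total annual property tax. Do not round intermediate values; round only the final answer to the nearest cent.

$26,003.89

Assessed value = $983,000 × 0.83 = $815,890
Taxable value = $815,890 − $5,800 = $810,090
Port Authority: $810,090 × 0.0046 = $3,726.414
Linden USD: $810,090 × 0.0275 = $22,277.475
Total = $3,726.414 + $22,277.475 = $26,003.889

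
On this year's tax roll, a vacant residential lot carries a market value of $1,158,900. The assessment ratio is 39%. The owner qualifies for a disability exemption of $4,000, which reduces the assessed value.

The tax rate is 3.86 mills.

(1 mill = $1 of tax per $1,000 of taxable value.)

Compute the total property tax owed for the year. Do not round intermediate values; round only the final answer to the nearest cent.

Assessed value = $1,158,900 × 0.39 = $451,971
Taxable value = $451,971 − $4,000 = $447,971
Tax = $447,971 × 0.00386 = $1,729.16806

$1,729.17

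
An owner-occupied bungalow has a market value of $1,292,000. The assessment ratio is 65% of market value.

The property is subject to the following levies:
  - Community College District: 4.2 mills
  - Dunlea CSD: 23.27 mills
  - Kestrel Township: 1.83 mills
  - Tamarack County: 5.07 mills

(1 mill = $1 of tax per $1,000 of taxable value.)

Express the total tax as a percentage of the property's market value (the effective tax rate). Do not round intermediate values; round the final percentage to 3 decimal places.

2.234%

Assessed value = $1,292,000 × 0.65 = $839,800
Community College District: $839,800 × 0.0042 = $3,527.16
Dunlea CSD: $839,800 × 0.02327 = $19,542.146
Kestrel Township: $839,800 × 0.00183 = $1,536.834
Tamarack County: $839,800 × 0.00507 = $4,257.786
Total tax = $28,863.926
Effective rate = $28,863.926 ÷ $1,292,000 = 2.234% of market value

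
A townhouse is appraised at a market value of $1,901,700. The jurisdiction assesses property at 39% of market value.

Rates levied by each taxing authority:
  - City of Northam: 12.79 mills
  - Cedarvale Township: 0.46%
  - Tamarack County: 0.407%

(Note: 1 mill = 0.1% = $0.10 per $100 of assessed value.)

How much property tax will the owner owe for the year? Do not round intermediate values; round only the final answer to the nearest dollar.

Assessed value = $1,901,700 × 0.39 = $741,663
City of Northam: $741,663 × 0.01279 = $9,485.86977
Cedarvale Township: $741,663 × 0.0046 = $3,411.6498
Tamarack County: $741,663 × 0.00407 = $3,018.56841
Total = $15,916.08798

$15,916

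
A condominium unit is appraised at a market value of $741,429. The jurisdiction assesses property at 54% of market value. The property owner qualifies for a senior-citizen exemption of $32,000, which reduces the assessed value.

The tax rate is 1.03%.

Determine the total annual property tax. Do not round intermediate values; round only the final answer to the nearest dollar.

$3,794

Assessed value = $741,429 × 0.54 = $400,371.66
Taxable value = $400,371.66 − $32,000 = $368,371.66
Tax = $368,371.66 × 0.0103 = $3,794.228098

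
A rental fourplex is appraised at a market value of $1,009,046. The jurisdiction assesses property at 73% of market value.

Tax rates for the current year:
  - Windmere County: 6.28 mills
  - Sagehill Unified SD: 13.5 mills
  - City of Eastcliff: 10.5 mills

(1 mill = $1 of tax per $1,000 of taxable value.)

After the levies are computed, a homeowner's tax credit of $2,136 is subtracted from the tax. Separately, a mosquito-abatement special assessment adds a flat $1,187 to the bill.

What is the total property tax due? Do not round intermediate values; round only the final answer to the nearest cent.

$21,355.36

Assessed value = $1,009,046 × 0.73 = $736,603.58
Windmere County: $736,603.58 × 0.00628 = $4,625.8704824
Sagehill Unified SD: $736,603.58 × 0.0135 = $9,944.14833
City of Eastcliff: $736,603.58 × 0.0105 = $7,734.33759
Levies subtotal = $22,304.3564024
After credit = $22,304.3564024 − $2,136 = $20,168.3564024
Total = $20,168.3564024 + $1,187 = $21,355.3564024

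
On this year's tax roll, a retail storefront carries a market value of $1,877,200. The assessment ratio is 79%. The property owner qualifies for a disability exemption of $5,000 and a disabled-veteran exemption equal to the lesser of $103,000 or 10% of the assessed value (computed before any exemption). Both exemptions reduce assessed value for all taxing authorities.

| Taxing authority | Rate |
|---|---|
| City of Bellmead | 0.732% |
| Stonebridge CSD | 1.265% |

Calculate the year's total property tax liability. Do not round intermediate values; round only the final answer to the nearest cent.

Assessed value = $1,877,200 × 0.79 = $1,482,988
Disabled-veteran exemption = min($103,000, 10% × $1,482,988) = min($103,000, $148,298.8) = $103,000 (dollar cap binds)
Taxable value = $1,482,988 − $5,000 − $103,000 = $1,374,988
City of Bellmead: $1,374,988 × 0.00732 = $10,064.91216
Stonebridge CSD: $1,374,988 × 0.01265 = $17,393.5982
Total = $27,458.51036

$27,458.51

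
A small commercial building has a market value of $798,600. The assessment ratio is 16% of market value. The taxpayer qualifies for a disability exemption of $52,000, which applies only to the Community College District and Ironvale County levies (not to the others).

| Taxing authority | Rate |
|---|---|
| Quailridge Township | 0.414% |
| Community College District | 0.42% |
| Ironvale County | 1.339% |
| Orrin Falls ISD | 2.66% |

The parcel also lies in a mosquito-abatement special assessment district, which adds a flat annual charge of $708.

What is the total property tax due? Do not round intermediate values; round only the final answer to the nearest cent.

Assessed value = $798,600 × 0.16 = $127,776
Quailridge Township: $127,776 × 0.00414 = $528.99264
Community College District: ($127,776 − $52,000) × 0.0042 = $75,776 × 0.0042 = $318.2592
Ironvale County: ($127,776 − $52,000) × 0.01339 = $75,776 × 0.01339 = $1,014.64064
Orrin Falls ISD: $127,776 × 0.0266 = $3,398.8416
Levies subtotal = $5,260.73408
Total = $5,260.73408 + $708 = $5,968.73408

$5,968.73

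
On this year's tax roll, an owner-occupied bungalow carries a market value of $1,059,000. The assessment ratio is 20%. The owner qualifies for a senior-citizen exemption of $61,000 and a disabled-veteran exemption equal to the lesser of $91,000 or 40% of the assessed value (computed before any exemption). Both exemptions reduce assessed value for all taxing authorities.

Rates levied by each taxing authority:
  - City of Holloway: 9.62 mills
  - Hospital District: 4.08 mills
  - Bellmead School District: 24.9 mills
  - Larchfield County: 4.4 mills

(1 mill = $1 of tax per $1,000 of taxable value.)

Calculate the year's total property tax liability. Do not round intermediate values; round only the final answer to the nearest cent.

Assessed value = $1,059,000 × 0.2 = $211,800
Disabled-veteran exemption = min($91,000, 40% × $211,800) = min($91,000, $84,720) = $84,720 (percentage binds)
Taxable value = $211,800 − $61,000 − $84,720 = $66,080
City of Holloway: $66,080 × 0.00962 = $635.6896
Hospital District: $66,080 × 0.00408 = $269.6064
Bellmead School District: $66,080 × 0.0249 = $1,645.392
Larchfield County: $66,080 × 0.0044 = $290.752
Total = $2,841.44

$2,841.44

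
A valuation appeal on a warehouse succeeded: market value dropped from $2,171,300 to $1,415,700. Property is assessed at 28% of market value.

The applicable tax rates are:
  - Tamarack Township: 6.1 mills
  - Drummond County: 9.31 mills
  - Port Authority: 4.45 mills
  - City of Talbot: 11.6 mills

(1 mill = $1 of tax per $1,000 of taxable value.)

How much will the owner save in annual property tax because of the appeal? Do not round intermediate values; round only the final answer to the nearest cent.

$6,655.93

Old assessed value = $2,171,300 × 0.28 = $607,964
New assessed value = $1,415,700 × 0.28 = $396,396
Combined rate = 0.0061 + 0.00931 + 0.00445 + 0.0116 = 0.03146
Old tax = $607,964 × 0.03146 = $19,126.54744
New tax = $396,396 × 0.03146 = $12,470.61816
Reduction = $19,126.54744 − $12,470.61816 = $6,655.92928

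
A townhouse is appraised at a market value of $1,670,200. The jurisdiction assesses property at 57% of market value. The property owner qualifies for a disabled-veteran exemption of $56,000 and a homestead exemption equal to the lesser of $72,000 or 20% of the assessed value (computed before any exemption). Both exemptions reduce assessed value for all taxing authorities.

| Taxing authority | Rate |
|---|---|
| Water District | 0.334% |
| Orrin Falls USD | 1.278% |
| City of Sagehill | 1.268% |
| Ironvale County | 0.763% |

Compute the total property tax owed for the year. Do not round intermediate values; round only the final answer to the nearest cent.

$30,018.83

Assessed value = $1,670,200 × 0.57 = $952,014
Homestead exemption = min($72,000, 20% × $952,014) = min($72,000, $190,402.8) = $72,000 (dollar cap binds)
Taxable value = $952,014 − $56,000 − $72,000 = $824,014
Water District: $824,014 × 0.00334 = $2,752.20676
Orrin Falls USD: $824,014 × 0.01278 = $10,530.89892
City of Sagehill: $824,014 × 0.01268 = $10,448.49752
Ironvale County: $824,014 × 0.00763 = $6,287.22682
Total = $30,018.83002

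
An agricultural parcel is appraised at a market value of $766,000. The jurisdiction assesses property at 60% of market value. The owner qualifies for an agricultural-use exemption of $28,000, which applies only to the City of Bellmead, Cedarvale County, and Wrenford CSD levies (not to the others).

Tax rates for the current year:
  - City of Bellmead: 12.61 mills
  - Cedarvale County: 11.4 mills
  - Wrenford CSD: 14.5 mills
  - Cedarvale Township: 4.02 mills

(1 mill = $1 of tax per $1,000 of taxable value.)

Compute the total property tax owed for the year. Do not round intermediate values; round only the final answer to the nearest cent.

Assessed value = $766,000 × 0.6 = $459,600
City of Bellmead: ($459,600 − $28,000) × 0.01261 = $431,600 × 0.01261 = $5,442.476
Cedarvale County: ($459,600 − $28,000) × 0.0114 = $431,600 × 0.0114 = $4,920.24
Wrenford CSD: ($459,600 − $28,000) × 0.0145 = $431,600 × 0.0145 = $6,258.2
Cedarvale Township: $459,600 × 0.00402 = $1,847.592
Total = $18,468.508

$18,468.51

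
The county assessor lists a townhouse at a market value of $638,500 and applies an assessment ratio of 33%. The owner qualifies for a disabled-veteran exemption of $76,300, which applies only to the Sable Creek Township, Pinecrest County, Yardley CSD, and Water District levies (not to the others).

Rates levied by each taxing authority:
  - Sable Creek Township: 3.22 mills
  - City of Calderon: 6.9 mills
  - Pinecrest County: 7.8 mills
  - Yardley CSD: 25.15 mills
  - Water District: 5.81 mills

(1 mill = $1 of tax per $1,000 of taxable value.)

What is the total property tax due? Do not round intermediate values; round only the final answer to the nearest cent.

Assessed value = $638,500 × 0.33 = $210,705
Sable Creek Township: ($210,705 − $76,300) × 0.00322 = $134,405 × 0.00322 = $432.7841
City of Calderon: $210,705 × 0.0069 = $1,453.8645
Pinecrest County: ($210,705 − $76,300) × 0.0078 = $134,405 × 0.0078 = $1,048.359
Yardley CSD: ($210,705 − $76,300) × 0.02515 = $134,405 × 0.02515 = $3,380.28575
Water District: ($210,705 − $76,300) × 0.00581 = $134,405 × 0.00581 = $780.89305
Total = $7,096.1864

$7,096.19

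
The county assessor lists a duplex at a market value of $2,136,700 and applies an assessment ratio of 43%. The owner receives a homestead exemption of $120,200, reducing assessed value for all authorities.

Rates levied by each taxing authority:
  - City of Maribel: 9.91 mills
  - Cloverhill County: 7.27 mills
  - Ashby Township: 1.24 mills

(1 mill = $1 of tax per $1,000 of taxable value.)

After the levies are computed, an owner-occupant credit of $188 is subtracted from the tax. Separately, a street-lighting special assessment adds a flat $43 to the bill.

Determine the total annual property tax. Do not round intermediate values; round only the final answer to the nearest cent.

Assessed value = $2,136,700 × 0.43 = $918,781
Taxable value = $918,781 − $120,200 = $798,581
City of Maribel: $798,581 × 0.00991 = $7,913.93771
Cloverhill County: $798,581 × 0.00727 = $5,805.68387
Ashby Township: $798,581 × 0.00124 = $990.24044
Levies subtotal = $14,709.86202
After credit = $14,709.86202 − $188 = $14,521.86202
Total = $14,521.86202 + $43 = $14,564.86202

$14,564.86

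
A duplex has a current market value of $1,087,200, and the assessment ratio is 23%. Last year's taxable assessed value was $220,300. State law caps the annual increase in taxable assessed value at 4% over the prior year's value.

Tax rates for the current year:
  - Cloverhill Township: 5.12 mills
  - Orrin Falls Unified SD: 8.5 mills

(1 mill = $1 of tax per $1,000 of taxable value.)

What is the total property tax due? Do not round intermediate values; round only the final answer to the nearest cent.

Uncapped assessed value = $1,087,200 × 0.23 = $250,056
Cap limit = $220,300 × 1.04 = $229,112
Taxable assessed value = min($250,056, $229,112) = $229,112 (cap binds)
Cloverhill Township: $229,112 × 0.00512 = $1,173.05344
Orrin Falls Unified SD: $229,112 × 0.0085 = $1,947.452
Total = $3,120.50544

$3,120.51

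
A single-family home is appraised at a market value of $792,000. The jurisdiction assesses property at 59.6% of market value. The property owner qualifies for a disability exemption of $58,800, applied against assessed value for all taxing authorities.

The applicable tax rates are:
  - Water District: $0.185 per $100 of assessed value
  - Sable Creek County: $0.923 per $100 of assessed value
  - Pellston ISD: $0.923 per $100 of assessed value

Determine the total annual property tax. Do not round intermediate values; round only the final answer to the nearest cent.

$8,392.74

Assessed value = $792,000 × 0.596 = $472,032
Taxable value = $472,032 − $58,800 = $413,232
Water District: $413,232 × 0.00185 = $764.4792
Sable Creek County: $413,232 × 0.00923 = $3,814.13136
Pellston ISD: $413,232 × 0.00923 = $3,814.13136
Total = $764.4792 + $3,814.13136 + $3,814.13136 = $8,392.74192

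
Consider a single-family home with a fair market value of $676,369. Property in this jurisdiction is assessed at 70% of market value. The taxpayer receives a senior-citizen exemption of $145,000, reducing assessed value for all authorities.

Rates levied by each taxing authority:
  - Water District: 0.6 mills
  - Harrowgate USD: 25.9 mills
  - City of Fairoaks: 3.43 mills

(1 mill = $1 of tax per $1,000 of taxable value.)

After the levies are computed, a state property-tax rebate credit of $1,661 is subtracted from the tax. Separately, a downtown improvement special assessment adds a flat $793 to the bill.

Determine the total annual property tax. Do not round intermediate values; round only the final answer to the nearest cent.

Assessed value = $676,369 × 0.7 = $473,458.3
Taxable value = $473,458.3 − $145,000 = $328,458.3
Water District: $328,458.3 × 0.0006 = $197.07498
Harrowgate USD: $328,458.3 × 0.0259 = $8,507.06997
City of Fairoaks: $328,458.3 × 0.00343 = $1,126.611969
Levies subtotal = $9,830.756919
After credit = $9,830.756919 − $1,661 = $8,169.756919
Total = $8,169.756919 + $793 = $8,962.756919

$8,962.76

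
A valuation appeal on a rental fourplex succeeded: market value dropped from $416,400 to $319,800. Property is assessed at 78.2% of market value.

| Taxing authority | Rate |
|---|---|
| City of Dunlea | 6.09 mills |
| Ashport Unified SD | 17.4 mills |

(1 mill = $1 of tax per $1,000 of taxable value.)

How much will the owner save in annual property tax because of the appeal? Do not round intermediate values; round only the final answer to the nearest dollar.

$1,774

Old assessed value = $416,400 × 0.782 = $325,624.8
New assessed value = $319,800 × 0.782 = $250,083.6
Combined rate = 0.00609 + 0.0174 = 0.02349
Old tax = $325,624.8 × 0.02349 = $7,648.926552
New tax = $250,083.6 × 0.02349 = $5,874.463764
Reduction = $7,648.926552 − $5,874.463764 = $1,774.462788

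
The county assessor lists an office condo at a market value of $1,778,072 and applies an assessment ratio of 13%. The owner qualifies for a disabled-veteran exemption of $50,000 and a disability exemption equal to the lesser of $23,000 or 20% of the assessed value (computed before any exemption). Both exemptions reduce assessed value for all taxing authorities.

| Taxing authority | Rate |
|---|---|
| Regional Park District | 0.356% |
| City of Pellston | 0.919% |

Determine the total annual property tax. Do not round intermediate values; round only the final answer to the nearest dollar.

Assessed value = $1,778,072 × 0.13 = $231,149.36
Disability exemption = min($23,000, 20% × $231,149.36) = min($23,000, $46,229.872) = $23,000 (dollar cap binds)
Taxable value = $231,149.36 − $50,000 − $23,000 = $158,149.36
Regional Park District: $158,149.36 × 0.00356 = $563.0117216
City of Pellston: $158,149.36 × 0.00919 = $1,453.3926184
Total = $2,016.40434

$2,016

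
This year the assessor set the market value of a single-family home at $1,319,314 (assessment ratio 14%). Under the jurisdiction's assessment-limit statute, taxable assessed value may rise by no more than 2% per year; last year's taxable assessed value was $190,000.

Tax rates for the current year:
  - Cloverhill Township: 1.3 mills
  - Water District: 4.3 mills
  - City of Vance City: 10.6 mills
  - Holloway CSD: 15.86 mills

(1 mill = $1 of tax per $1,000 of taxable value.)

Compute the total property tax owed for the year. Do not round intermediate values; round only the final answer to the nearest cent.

Uncapped assessed value = $1,319,314 × 0.14 = $184,703.96
Cap limit = $190,000 × 1.02 = $193,800
Taxable assessed value = min($184,703.96, $193,800) = $184,703.96 (cap does not bind)
Cloverhill Township: $184,703.96 × 0.0013 = $240.115148
Water District: $184,703.96 × 0.0043 = $794.227028
City of Vance City: $184,703.96 × 0.0106 = $1,957.861976
Holloway CSD: $184,703.96 × 0.01586 = $2,929.4048056
Total = $5,921.6089576

$5,921.61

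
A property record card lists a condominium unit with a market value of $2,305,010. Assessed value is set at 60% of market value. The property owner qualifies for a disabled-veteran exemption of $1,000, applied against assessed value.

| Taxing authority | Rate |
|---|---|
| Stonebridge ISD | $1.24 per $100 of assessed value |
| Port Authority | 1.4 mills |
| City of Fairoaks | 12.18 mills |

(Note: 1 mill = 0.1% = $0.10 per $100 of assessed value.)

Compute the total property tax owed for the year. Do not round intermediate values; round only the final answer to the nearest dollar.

$35,905

Assessed value = $2,305,010 × 0.6 = $1,383,006
Taxable value = $1,383,006 − $1,000 = $1,382,006
Stonebridge ISD: $1,382,006 × 0.0124 = $17,136.8744
Port Authority: $1,382,006 × 0.0014 = $1,934.8084
City of Fairoaks: $1,382,006 × 0.01218 = $16,832.83308
Total = $35,904.51588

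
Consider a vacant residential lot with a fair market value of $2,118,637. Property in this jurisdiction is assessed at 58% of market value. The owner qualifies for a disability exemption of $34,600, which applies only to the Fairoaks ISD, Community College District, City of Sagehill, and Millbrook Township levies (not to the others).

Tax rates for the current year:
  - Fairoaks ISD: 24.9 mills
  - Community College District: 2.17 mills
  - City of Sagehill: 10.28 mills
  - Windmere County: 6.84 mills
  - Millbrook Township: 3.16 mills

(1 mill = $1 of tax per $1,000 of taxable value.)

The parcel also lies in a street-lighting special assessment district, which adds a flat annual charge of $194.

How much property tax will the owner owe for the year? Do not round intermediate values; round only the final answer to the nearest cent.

Assessed value = $2,118,637 × 0.58 = $1,228,809.46
Fairoaks ISD: ($1,228,809.46 − $34,600) × 0.0249 = $1,194,209.46 × 0.0249 = $29,735.815554
Community College District: ($1,228,809.46 − $34,600) × 0.00217 = $1,194,209.46 × 0.00217 = $2,591.4345282
City of Sagehill: ($1,228,809.46 − $34,600) × 0.01028 = $1,194,209.46 × 0.01028 = $12,276.4732488
Windmere County: $1,228,809.46 × 0.00684 = $8,405.0567064
Millbrook Township: ($1,228,809.46 − $34,600) × 0.00316 = $1,194,209.46 × 0.00316 = $3,773.7018936
Levies subtotal = $56,782.481931
Total = $56,782.481931 + $194 = $56,976.481931

$56,976.48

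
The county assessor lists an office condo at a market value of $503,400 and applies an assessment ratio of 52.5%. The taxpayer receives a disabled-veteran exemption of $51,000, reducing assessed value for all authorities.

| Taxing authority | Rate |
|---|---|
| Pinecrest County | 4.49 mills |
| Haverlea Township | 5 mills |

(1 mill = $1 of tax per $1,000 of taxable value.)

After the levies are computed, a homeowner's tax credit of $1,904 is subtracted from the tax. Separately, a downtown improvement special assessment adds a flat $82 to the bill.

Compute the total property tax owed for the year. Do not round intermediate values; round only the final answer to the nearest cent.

$202.07

Assessed value = $503,400 × 0.525 = $264,285
Taxable value = $264,285 − $51,000 = $213,285
Pinecrest County: $213,285 × 0.00449 = $957.64965
Haverlea Township: $213,285 × 0.005 = $1,066.425
Levies subtotal = $2,024.07465
After credit = $2,024.07465 − $1,904 = $120.07465
Total = $120.07465 + $82 = $202.07465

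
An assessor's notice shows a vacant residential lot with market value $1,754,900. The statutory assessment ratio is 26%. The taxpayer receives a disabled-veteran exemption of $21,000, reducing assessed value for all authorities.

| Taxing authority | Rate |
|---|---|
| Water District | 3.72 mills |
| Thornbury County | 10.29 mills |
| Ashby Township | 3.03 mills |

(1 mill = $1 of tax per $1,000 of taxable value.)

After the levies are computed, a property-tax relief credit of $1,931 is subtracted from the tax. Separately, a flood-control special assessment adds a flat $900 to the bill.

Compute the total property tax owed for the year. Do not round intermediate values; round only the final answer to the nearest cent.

$6,386.07

Assessed value = $1,754,900 × 0.26 = $456,274
Taxable value = $456,274 − $21,000 = $435,274
Water District: $435,274 × 0.00372 = $1,619.21928
Thornbury County: $435,274 × 0.01029 = $4,478.96946
Ashby Township: $435,274 × 0.00303 = $1,318.88022
Levies subtotal = $7,417.06896
After credit = $7,417.06896 − $1,931 = $5,486.06896
Total = $5,486.06896 + $900 = $6,386.06896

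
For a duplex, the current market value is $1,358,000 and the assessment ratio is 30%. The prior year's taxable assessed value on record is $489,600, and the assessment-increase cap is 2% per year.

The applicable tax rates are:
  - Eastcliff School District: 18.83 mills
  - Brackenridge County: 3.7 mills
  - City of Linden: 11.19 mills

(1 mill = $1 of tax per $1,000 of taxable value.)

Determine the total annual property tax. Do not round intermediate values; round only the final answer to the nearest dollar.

$13,738

Uncapped assessed value = $1,358,000 × 0.3 = $407,400
Cap limit = $489,600 × 1.02 = $499,392
Taxable assessed value = min($407,400, $499,392) = $407,400 (cap does not bind)
Eastcliff School District: $407,400 × 0.01883 = $7,671.342
Brackenridge County: $407,400 × 0.0037 = $1,507.38
City of Linden: $407,400 × 0.01119 = $4,558.806
Total = $13,737.528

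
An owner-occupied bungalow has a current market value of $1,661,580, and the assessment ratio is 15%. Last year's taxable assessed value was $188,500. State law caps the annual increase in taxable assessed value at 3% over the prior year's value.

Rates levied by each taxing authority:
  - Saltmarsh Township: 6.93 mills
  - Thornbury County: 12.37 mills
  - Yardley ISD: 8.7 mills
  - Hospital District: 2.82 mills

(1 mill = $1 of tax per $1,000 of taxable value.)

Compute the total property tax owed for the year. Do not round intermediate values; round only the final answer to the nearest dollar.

$5,984

Uncapped assessed value = $1,661,580 × 0.15 = $249,237
Cap limit = $188,500 × 1.03 = $194,155
Taxable assessed value = min($249,237, $194,155) = $194,155 (cap binds)
Saltmarsh Township: $194,155 × 0.00693 = $1,345.49415
Thornbury County: $194,155 × 0.01237 = $2,401.69735
Yardley ISD: $194,155 × 0.0087 = $1,689.1485
Hospital District: $194,155 × 0.00282 = $547.5171
Total = $5,983.8571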